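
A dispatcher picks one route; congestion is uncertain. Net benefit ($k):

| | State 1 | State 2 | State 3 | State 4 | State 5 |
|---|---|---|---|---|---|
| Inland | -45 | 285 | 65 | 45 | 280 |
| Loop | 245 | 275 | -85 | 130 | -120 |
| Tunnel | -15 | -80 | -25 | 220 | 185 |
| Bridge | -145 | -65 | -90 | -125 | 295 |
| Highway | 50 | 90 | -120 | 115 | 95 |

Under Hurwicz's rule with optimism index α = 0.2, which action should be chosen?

Inland

Inland: 0.2·285 + 0.8·(-45) = 21
Loop: 0.2·275 + 0.8·(-120) = -41
Tunnel: 0.2·220 + 0.8·(-80) = -20
Bridge: 0.2·295 + 0.8·(-145) = -57
Highway: 0.2·115 + 0.8·(-120) = -73
Highest Hurwicz score = 21 → Inland.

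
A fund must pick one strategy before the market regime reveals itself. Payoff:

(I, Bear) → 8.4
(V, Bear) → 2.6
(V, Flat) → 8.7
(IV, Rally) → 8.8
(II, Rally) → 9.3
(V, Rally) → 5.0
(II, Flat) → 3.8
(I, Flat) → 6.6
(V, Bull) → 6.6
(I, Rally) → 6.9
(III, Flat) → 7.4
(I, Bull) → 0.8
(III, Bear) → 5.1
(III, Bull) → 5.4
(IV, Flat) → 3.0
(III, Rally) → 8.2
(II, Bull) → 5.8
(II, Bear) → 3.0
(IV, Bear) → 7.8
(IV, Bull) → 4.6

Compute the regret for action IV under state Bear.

Best payoff under Bear is 8.4.
Regret = 8.4 − 7.8 = 0.6.

0.6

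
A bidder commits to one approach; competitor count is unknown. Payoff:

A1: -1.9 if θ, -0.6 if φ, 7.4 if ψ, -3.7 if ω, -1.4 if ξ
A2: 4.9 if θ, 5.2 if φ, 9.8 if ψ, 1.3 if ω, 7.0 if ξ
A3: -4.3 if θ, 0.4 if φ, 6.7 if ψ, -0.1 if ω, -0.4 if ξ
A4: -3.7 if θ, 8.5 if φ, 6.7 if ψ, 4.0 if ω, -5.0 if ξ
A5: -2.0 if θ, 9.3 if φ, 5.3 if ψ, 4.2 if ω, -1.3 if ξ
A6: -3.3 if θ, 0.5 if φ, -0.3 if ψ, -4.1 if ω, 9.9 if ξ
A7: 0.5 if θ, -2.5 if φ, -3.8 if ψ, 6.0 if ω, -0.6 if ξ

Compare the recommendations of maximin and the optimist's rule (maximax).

Row minima: A1=-3.7, A2=1.3, A3=-4.3, A4=-5.0, A5=-2.0, A6=-4.1, A7=-3.8
Best worst-case = 1.3 → A2.
Row maxima: A1=7.4, A2=9.8, A3=6.7, A4=8.5, A5=9.3, A6=9.9, A7=6.0
Best best-case = 9.9 → A6.

maximin → A2; maximax → A6 (disagree)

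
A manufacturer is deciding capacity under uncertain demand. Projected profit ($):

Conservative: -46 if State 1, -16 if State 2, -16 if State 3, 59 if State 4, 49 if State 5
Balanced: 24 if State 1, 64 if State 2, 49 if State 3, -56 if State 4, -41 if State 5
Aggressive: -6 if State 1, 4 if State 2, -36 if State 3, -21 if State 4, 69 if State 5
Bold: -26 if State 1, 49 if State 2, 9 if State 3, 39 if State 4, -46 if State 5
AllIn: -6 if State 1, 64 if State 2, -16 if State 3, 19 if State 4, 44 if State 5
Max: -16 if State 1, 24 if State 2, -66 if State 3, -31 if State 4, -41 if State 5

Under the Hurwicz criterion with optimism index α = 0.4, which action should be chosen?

Conservative: 0.4·59 + 0.6·(-46) = -4
Balanced: 0.4·64 + 0.6·(-56) = -8
Aggressive: 0.4·69 + 0.6·(-36) = 6
Bold: 0.4·49 + 0.6·(-46) = -8
AllIn: 0.4·64 + 0.6·(-16) = 16
Max: 0.4·24 + 0.6·(-66) = -30
Highest Hurwicz score = 16 → AllIn.

AllIn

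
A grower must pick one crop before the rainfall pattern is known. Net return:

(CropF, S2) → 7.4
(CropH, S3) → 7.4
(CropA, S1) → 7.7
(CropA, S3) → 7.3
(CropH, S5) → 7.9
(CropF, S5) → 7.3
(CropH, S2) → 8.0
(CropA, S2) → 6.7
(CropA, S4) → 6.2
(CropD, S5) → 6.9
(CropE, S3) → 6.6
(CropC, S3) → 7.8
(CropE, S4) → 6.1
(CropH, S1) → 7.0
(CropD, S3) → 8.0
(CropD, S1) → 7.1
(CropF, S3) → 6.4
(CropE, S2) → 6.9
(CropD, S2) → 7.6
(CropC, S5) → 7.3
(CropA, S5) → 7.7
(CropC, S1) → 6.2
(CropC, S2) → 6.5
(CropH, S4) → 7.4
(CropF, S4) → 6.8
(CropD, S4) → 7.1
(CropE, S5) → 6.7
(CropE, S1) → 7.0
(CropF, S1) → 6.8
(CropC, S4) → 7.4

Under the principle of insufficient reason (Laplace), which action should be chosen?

Row averages: CropA=7.12, CropE=6.66, CropF=6.94, CropH=7.54, CropD=7.34, CropC=7.04
Highest average = 7.54 → CropH.

CropH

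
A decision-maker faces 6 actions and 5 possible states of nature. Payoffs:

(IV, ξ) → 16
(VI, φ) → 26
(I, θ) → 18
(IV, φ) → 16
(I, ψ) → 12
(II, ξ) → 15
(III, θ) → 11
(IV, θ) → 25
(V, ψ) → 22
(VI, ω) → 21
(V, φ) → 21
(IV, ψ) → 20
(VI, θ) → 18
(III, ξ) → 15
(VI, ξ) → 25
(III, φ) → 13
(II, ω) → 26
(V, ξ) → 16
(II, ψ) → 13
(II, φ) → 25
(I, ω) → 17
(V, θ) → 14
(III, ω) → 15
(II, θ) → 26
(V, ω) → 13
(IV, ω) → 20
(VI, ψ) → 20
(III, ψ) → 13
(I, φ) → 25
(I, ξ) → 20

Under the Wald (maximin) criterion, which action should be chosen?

Row minima: I=12, II=13, III=11, IV=16, V=13, VI=18
Best worst-case = 18 → VI.

VI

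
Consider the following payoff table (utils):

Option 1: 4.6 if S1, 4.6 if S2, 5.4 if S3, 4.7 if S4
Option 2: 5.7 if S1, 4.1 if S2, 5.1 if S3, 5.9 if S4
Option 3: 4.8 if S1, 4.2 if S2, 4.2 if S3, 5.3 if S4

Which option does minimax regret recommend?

Option 2

Column bests: S1=5.7, S2=4.6, S3=5.4, S4=5.9.
Option 1 regrets: 1.1, 0.0, 0.0, 1.2 → max 1.2
Option 2 regrets: 0.0, 0.5, 0.3, 0.0 → max 0.5
Option 3 regrets: 0.9, 0.4, 1.2, 0.6 → max 1.2
Smallest max regret = 0.5 → Option 2.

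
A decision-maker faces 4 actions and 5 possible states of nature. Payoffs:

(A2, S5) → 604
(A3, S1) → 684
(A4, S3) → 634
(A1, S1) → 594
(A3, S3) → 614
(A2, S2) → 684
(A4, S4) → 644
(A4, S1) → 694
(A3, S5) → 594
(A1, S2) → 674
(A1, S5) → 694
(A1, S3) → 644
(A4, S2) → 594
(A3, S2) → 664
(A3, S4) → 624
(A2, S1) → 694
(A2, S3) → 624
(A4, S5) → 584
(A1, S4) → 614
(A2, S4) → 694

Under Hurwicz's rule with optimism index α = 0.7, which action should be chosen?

A2

A1: 0.7·694 + 0.3·594 = 664
A2: 0.7·694 + 0.3·604 = 667
A3: 0.7·684 + 0.3·594 = 657
A4: 0.7·694 + 0.3·584 = 661
Highest Hurwicz score = 667 → A2.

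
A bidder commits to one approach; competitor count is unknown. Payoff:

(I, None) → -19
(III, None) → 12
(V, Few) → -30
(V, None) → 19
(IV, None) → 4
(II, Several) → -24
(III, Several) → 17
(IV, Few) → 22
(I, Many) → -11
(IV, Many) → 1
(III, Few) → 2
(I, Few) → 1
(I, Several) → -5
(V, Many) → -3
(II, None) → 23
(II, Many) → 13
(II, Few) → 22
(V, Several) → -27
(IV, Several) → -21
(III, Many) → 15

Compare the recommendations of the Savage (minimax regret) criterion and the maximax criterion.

minimax regret → III; maximax → II (disagree)

Column bests: None=23, Few=22, Several=17, Many=15.
I regrets: 42, 21, 22, 26 → max 42
II regrets: 0, 0, 41, 2 → max 41
III regrets: 11, 20, 0, 0 → max 20
IV regrets: 19, 0, 38, 14 → max 38
V regrets: 4, 52, 44, 18 → max 52
Smallest max regret = 20 → III.
Row maxima: I=1, II=23, III=17, IV=22, V=19
Best best-case = 23 → II.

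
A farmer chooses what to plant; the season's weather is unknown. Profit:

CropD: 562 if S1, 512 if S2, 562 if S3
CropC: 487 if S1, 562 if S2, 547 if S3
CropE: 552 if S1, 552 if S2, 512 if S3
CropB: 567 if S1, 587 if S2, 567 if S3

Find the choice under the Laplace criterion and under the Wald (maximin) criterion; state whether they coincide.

laplace → CropB; maximin → CropB (agree)

Row averages: CropD=1636/3, CropC=532, CropE=1616/3, CropB=1721/3
Highest average = 1721/3 → CropB.
Row minima: CropD=512, CropC=487, CropE=512, CropB=567
Best worst-case = 567 → CropB.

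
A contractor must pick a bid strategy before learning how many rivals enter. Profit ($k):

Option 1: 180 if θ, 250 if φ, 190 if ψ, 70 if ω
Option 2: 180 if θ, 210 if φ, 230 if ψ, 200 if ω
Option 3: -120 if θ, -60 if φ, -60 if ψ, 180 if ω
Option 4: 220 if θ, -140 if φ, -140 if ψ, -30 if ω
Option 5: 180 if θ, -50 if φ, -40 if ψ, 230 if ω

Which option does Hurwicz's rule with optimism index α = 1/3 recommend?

Option 2

Option 1: 1/3·250 + 2/3·70 = 130
Option 2: 1/3·230 + 2/3·180 = 590/3
Option 3: 1/3·180 + 2/3·(-120) = -20
Option 4: 1/3·220 + 2/3·(-140) = -20
Option 5: 1/3·230 + 2/3·(-50) = 130/3
Highest Hurwicz score = 590/3 → Option 2.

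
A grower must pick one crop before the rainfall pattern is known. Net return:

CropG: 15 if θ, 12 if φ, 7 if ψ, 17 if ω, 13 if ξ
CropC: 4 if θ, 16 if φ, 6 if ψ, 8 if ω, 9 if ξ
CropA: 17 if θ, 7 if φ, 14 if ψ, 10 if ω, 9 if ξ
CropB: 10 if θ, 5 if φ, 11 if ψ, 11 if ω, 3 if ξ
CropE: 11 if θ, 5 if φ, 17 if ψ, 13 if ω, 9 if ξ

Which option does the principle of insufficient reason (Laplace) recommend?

CropG

Row averages: CropG=12.8, CropC=8.6, CropA=11.4, CropB=8, CropE=11
Highest average = 12.8 → CropG.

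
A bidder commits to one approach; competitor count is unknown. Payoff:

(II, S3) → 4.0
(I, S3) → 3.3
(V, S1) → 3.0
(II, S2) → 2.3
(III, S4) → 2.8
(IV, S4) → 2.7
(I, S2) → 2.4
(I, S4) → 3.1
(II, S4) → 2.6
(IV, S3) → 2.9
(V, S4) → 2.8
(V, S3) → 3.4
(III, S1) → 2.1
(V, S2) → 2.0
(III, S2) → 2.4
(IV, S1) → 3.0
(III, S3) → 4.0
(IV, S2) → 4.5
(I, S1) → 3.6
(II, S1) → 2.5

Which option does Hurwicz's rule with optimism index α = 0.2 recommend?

I: 0.2·3.6 + 0.8·2.4 = 2.64
II: 0.2·4.0 + 0.8·2.3 = 2.64
III: 0.2·4.0 + 0.8·2.1 = 2.48
IV: 0.2·4.5 + 0.8·2.7 = 3.06
V: 0.2·3.4 + 0.8·2.0 = 2.28
Highest Hurwicz score = 3.06 → IV.

IV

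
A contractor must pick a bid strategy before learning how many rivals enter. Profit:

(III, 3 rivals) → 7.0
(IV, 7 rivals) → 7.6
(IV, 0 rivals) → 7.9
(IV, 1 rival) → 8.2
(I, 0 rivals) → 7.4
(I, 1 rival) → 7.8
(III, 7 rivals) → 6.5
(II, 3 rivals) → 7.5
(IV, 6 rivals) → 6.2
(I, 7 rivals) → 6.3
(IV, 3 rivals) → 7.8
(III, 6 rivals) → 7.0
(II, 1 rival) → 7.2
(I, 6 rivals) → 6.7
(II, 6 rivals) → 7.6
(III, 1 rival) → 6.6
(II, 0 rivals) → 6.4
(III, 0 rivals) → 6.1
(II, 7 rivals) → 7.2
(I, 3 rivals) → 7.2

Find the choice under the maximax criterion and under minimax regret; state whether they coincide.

Row maxima: I=7.8, II=7.6, III=7.0, IV=8.2
Best best-case = 8.2 → IV.
Column bests: 0 rivals=7.9, 1 rival=8.2, 3 rivals=7.8, 6 rivals=7.6, 7 rivals=7.6.
I regrets: 0.5, 0.4, 0.6, 0.9, 1.3 → max 1.3
II regrets: 1.5, 1.0, 0.3, 0.0, 0.4 → max 1.5
III regrets: 1.8, 1.6, 0.8, 0.6, 1.1 → max 1.8
IV regrets: 0.0, 0.0, 0.0, 1.4, 0.0 → max 1.4
Smallest max regret = 1.3 → I.

maximax → IV; minimax regret → I (disagree)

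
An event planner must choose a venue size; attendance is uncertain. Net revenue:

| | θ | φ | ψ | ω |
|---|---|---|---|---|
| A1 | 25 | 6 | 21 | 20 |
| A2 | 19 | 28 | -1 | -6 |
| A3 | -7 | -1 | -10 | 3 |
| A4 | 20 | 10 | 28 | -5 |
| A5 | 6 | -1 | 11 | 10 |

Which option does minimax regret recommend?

A1

Column bests: θ=25, φ=28, ψ=28, ω=20.
A1 regrets: 0, 22, 7, 0 → max 22
A2 regrets: 6, 0, 29, 26 → max 29
A3 regrets: 32, 29, 38, 17 → max 38
A4 regrets: 5, 18, 0, 25 → max 25
A5 regrets: 19, 29, 17, 10 → max 29
Smallest max regret = 22 → A1.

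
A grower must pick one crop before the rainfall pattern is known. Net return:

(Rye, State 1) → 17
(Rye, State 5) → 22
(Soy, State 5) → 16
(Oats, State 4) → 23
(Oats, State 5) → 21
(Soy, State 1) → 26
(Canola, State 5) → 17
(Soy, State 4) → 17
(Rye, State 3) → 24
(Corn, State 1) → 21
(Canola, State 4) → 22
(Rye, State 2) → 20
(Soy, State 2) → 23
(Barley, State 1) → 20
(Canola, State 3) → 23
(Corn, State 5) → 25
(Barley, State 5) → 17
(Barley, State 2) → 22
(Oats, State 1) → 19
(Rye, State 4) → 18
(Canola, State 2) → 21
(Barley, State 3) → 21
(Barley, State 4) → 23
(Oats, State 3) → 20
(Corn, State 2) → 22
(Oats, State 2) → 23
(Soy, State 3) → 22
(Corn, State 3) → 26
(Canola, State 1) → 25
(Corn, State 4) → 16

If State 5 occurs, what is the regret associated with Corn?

Best payoff under State 5 is 25.
Regret = 25 − 25 = 0.

0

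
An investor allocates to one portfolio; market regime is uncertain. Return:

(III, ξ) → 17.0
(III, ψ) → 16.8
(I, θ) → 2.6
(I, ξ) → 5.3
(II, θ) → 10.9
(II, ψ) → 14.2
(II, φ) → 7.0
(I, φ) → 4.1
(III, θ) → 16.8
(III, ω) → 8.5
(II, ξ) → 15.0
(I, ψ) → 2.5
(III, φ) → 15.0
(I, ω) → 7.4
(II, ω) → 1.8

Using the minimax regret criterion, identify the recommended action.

Column bests: θ=16.8, φ=15.0, ψ=16.8, ω=8.5, ξ=17.0.
I regrets: 14.2, 10.9, 14.3, 1.1, 11.7 → max 14.3
II regrets: 5.9, 8.0, 2.6, 6.7, 2.0 → max 8.0
III regrets: 0.0, 0.0, 0.0, 0.0, 0.0 → max 0.0
Smallest max regret = 0.0 → III.

III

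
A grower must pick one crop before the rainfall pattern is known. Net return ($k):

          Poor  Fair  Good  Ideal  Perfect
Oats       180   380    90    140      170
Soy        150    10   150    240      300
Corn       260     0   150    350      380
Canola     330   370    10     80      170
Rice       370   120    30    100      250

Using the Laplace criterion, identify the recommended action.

Corn

Row averages: Oats=192, Soy=170, Corn=228, Canola=192, Rice=174
Highest average = 228 → Corn.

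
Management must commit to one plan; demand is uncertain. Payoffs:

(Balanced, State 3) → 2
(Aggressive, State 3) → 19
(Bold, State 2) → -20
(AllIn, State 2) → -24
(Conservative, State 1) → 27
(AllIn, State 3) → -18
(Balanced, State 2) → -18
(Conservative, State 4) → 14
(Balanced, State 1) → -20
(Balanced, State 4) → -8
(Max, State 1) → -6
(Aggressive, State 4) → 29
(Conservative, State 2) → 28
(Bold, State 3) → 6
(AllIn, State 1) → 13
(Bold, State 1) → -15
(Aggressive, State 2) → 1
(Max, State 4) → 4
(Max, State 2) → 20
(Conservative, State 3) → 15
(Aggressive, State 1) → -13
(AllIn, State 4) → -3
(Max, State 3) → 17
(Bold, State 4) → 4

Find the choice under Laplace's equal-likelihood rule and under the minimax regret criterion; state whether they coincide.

laplace → Conservative; minimax regret → Conservative (agree)

Row averages: Conservative=21, Balanced=-11, Aggressive=9, Bold=-6.25, AllIn=-8, Max=8.75
Highest average = 21 → Conservative.
Column bests: State 1=27, State 2=28, State 3=19, State 4=29.
Conservative regrets: 0, 0, 4, 15 → max 15
Balanced regrets: 47, 46, 17, 37 → max 47
Aggressive regrets: 40, 27, 0, 0 → max 40
Bold regrets: 42, 48, 13, 25 → max 48
AllIn regrets: 14, 52, 37, 32 → max 52
Max regrets: 33, 8, 2, 25 → max 33
Smallest max regret = 15 → Conservative.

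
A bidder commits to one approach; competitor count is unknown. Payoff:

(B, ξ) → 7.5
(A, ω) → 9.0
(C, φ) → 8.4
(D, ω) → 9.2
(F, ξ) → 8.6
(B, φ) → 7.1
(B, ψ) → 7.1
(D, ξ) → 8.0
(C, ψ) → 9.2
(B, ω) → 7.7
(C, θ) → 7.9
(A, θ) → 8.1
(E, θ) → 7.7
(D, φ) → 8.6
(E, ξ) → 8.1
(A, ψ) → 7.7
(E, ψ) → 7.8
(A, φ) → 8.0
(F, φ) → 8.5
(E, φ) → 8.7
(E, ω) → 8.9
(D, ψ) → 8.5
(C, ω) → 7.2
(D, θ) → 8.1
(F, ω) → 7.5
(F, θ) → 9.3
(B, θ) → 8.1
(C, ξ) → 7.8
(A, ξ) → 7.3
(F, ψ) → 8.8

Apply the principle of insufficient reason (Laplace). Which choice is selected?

F

Row averages: A=8.02, B=7.5, C=8.1, D=8.48, E=8.24, F=8.54
Highest average = 8.54 → F.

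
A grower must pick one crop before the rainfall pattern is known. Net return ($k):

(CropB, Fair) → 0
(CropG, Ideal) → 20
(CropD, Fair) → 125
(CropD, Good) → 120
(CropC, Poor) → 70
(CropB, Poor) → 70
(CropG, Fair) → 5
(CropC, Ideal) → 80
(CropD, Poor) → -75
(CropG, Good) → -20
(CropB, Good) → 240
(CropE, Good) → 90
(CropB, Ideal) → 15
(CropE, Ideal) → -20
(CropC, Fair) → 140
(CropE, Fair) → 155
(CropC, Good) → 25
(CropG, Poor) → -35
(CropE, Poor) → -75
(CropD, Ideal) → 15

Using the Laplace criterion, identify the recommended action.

Row averages: CropD=46.25, CropB=81.25, CropE=37.5, CropC=78.75, CropG=-7.5
Highest average = 81.25 → CropB.

CropB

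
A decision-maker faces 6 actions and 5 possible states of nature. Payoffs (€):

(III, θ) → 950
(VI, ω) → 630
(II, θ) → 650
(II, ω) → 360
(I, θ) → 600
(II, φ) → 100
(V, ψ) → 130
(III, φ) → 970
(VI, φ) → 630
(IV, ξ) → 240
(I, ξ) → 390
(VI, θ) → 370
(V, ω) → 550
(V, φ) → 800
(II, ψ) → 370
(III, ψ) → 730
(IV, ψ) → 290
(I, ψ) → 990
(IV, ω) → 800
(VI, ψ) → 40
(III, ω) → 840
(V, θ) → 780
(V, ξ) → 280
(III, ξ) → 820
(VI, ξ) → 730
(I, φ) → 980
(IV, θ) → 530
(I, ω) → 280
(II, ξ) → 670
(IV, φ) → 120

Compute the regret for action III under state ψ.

Best payoff under ψ is 990.
Regret = 990 − 730 = 260.

260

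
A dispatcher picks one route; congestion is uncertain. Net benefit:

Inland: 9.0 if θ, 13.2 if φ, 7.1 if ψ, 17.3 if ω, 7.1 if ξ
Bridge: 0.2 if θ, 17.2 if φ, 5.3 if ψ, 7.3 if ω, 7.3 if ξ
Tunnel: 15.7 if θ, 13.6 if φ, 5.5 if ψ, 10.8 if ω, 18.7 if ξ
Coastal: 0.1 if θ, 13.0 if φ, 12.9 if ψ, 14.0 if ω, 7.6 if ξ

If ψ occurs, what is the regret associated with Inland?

Best payoff under ψ is 12.9.
Regret = 12.9 − 7.1 = 5.8.

5.8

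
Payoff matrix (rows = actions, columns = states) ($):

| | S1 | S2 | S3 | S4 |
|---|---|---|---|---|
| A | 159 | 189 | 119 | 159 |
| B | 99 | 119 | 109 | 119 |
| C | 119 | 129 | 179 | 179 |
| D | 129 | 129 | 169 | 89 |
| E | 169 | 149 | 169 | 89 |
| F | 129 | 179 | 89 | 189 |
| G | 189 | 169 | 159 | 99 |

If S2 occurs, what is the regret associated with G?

Best payoff under S2 is 189.
Regret = 189 − 169 = 20.

20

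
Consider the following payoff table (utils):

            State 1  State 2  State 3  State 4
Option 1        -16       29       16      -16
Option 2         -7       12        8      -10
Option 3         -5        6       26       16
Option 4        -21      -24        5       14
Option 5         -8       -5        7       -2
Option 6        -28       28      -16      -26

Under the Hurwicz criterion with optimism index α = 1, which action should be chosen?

Option 1: 1·29 + 0·(-16) = 29
Option 2: 1·12 + 0·(-10) = 12
Option 3: 1·26 + 0·(-5) = 26
Option 4: 1·14 + 0·(-24) = 14
Option 5: 1·7 + 0·(-8) = 7
Option 6: 1·28 + 0·(-28) = 28
Highest Hurwicz score = 29 → Option 1.

Option 1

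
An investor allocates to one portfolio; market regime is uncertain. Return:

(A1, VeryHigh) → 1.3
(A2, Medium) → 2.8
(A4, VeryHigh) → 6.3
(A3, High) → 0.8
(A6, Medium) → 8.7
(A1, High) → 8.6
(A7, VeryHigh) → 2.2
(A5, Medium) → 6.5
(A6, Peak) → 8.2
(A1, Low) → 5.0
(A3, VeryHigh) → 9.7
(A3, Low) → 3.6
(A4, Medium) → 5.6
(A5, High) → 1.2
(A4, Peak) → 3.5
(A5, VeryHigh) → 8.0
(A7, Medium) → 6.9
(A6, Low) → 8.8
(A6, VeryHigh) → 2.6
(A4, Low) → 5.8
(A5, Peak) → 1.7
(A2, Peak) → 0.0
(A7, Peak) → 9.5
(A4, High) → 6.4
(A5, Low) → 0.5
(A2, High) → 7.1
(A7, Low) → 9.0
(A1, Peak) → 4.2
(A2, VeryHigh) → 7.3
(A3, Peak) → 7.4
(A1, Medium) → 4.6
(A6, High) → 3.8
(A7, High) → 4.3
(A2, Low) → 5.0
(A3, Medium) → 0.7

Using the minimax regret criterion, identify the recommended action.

A4

Column bests: Low=9.0, Medium=8.7, High=8.6, VeryHigh=9.7, Peak=9.5.
A1 regrets: 4.0, 4.1, 0.0, 8.4, 5.3 → max 8.4
A2 regrets: 4.0, 5.9, 1.5, 2.4, 9.5 → max 9.5
A3 regrets: 5.4, 8.0, 7.8, 0.0, 2.1 → max 8.0
A4 regrets: 3.2, 3.1, 2.2, 3.4, 6.0 → max 6.0
A5 regrets: 8.5, 2.2, 7.4, 1.7, 7.8 → max 8.5
A6 regrets: 0.2, 0.0, 4.8, 7.1, 1.3 → max 7.1
A7 regrets: 0.0, 1.8, 4.3, 7.5, 0.0 → max 7.5
Smallest max regret = 6.0 → A4.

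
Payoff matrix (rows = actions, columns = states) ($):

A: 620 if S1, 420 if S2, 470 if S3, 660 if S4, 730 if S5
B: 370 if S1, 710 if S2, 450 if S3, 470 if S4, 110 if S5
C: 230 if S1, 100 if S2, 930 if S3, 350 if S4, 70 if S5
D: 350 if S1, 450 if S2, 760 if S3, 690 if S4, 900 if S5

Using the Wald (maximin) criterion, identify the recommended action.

A

Row minima: A=420, B=110, C=70, D=350
Best worst-case = 420 → A.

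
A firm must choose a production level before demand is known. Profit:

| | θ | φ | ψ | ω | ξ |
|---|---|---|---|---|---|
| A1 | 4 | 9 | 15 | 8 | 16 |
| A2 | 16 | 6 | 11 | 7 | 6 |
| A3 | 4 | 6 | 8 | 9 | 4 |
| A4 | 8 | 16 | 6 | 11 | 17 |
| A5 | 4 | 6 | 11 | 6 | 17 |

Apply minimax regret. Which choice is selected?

A4

Column bests: θ=16, φ=16, ψ=15, ω=11, ξ=17.
A1 regrets: 12, 7, 0, 3, 1 → max 12
A2 regrets: 0, 10, 4, 4, 11 → max 11
A3 regrets: 12, 10, 7, 2, 13 → max 13
A4 regrets: 8, 0, 9, 0, 0 → max 9
A5 regrets: 12, 10, 4, 5, 0 → max 12
Smallest max regret = 9 → A4.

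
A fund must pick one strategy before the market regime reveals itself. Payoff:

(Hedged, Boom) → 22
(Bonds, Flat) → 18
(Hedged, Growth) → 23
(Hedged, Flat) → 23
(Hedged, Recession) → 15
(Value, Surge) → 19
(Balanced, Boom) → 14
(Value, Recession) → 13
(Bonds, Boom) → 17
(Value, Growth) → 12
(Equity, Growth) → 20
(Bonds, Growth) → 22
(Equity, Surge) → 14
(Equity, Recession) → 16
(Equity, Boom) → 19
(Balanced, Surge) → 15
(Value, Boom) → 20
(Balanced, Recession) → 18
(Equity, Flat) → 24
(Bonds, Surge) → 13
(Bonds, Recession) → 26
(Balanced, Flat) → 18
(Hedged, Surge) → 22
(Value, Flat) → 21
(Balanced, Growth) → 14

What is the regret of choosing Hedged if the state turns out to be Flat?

Best payoff under Flat is 24.
Regret = 24 − 23 = 1.

1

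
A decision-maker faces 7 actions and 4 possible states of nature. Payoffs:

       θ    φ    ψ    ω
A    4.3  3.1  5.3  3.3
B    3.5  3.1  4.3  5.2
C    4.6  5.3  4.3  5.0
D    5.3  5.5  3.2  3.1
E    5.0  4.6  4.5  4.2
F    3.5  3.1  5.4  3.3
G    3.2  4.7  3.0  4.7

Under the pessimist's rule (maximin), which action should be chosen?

Row minima: A=3.1, B=3.1, C=4.3, D=3.1, E=4.2, F=3.1, G=3.0
Best worst-case = 4.3 → C.

C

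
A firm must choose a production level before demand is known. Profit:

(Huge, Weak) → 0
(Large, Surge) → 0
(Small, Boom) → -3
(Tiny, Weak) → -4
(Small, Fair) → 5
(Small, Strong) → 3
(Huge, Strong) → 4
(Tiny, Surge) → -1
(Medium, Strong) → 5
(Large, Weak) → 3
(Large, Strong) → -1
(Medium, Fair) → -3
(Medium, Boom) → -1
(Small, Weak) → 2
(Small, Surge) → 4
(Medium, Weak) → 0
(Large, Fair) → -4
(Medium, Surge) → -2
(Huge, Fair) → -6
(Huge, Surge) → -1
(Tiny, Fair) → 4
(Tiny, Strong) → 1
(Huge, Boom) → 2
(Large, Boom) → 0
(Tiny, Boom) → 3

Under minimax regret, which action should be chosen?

Column bests: Weak=3, Fair=5, Strong=5, Boom=3, Surge=4.
Tiny regrets: 7, 1, 4, 0, 5 → max 7
Small regrets: 1, 0, 2, 6, 0 → max 6
Medium regrets: 3, 8, 0, 4, 6 → max 8
Large regrets: 0, 9, 6, 3, 4 → max 9
Huge regrets: 3, 11, 1, 1, 5 → max 11
Smallest max regret = 6 → Small.

Small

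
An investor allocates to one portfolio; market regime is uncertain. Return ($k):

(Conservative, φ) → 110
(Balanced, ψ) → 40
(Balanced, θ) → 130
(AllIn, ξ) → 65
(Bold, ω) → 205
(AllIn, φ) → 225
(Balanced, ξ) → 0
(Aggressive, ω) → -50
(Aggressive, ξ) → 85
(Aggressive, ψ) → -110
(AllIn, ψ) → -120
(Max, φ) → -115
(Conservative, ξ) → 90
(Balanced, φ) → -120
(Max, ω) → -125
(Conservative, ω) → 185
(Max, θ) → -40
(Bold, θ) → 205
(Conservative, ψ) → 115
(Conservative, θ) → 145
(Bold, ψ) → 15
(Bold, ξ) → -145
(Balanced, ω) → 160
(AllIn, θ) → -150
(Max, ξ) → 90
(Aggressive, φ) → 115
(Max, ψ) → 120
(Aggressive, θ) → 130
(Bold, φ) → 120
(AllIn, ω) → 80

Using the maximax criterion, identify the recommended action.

AllIn

Row maxima: Conservative=185, Balanced=160, Aggressive=130, Bold=205, AllIn=225, Max=120
Best best-case = 225 → AllIn.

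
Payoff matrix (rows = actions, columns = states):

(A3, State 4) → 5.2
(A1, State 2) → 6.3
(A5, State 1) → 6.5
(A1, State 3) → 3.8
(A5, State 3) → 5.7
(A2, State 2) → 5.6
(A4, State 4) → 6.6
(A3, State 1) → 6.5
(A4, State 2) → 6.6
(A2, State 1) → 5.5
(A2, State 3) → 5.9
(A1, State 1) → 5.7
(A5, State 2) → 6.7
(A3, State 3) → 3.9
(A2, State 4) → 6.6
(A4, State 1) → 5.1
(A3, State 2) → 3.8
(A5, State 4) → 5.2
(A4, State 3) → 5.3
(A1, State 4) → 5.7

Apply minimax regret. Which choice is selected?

A2

Column bests: State 1=6.5, State 2=6.7, State 3=5.9, State 4=6.6.
A1 regrets: 0.8, 0.4, 2.1, 0.9 → max 2.1
A2 regrets: 1.0, 1.1, 0.0, 0.0 → max 1.1
A3 regrets: 0.0, 2.9, 2.0, 1.4 → max 2.9
A4 regrets: 1.4, 0.1, 0.6, 0.0 → max 1.4
A5 regrets: 0.0, 0.0, 0.2, 1.4 → max 1.4
Smallest max regret = 1.1 → A2.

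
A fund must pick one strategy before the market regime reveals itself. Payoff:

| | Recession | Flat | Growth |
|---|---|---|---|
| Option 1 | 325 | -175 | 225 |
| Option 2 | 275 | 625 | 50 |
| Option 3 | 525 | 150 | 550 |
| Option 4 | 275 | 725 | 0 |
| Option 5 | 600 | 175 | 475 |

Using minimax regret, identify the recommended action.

Column bests: Recession=600, Flat=725, Growth=550.
Option 1 regrets: 275, 900, 325 → max 900
Option 2 regrets: 325, 100, 500 → max 500
Option 3 regrets: 75, 575, 0 → max 575
Option 4 regrets: 325, 0, 550 → max 550
Option 5 regrets: 0, 550, 75 → max 550
Smallest max regret = 500 → Option 2.

Option 2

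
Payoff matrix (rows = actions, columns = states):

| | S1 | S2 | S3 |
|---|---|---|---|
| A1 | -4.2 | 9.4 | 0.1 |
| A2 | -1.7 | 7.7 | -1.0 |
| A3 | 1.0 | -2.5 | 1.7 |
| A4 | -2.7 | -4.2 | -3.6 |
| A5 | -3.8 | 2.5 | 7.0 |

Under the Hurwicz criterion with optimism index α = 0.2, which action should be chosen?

A1: 0.2·9.4 + 0.8·(-4.2) = -1.48
A2: 0.2·7.7 + 0.8·(-1.7) = 0.18
A3: 0.2·1.7 + 0.8·(-2.5) = -1.66
A4: 0.2·(-2.7) + 0.8·(-4.2) = -3.9
A5: 0.2·7.0 + 0.8·(-3.8) = -1.64
Highest Hurwicz score = 0.18 → A2.

A2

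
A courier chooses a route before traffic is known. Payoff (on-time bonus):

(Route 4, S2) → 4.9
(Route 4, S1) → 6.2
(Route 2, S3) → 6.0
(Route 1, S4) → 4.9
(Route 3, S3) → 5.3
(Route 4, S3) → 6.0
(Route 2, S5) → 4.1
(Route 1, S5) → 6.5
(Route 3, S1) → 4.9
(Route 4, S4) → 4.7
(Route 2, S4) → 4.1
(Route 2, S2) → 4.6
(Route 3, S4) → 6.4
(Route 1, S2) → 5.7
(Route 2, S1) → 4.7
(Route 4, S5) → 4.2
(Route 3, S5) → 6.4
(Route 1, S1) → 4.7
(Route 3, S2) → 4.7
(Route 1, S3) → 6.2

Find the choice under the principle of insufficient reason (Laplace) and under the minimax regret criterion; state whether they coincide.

Row averages: Route 1=5.6, Route 2=4.7, Route 3=5.54, Route 4=5.2
Highest average = 5.6 → Route 1.
Column bests: S1=6.2, S2=5.7, S3=6.2, S4=6.4, S5=6.5.
Route 1 regrets: 1.5, 0.0, 0.0, 1.5, 0.0 → max 1.5
Route 2 regrets: 1.5, 1.1, 0.2, 2.3, 2.4 → max 2.4
Route 3 regrets: 1.3, 1.0, 0.9, 0.0, 0.1 → max 1.3
Route 4 regrets: 0.0, 0.8, 0.2, 1.7, 2.3 → max 2.3
Smallest max regret = 1.3 → Route 3.

laplace → Route 1; minimax regret → Route 3 (disagree)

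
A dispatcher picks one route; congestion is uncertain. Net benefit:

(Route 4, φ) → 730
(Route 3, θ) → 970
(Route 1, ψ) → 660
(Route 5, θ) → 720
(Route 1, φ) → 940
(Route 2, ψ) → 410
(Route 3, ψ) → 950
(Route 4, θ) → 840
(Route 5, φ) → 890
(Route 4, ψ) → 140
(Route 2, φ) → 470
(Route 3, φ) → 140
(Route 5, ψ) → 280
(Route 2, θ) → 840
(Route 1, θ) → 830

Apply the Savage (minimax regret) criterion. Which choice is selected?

Column bests: θ=970, φ=940, ψ=950.
Route 1 regrets: 140, 0, 290 → max 290
Route 2 regrets: 130, 470, 540 → max 540
Route 3 regrets: 0, 800, 0 → max 800
Route 4 regrets: 130, 210, 810 → max 810
Route 5 regrets: 250, 50, 670 → max 670
Smallest max regret = 290 → Route 1.

Route 1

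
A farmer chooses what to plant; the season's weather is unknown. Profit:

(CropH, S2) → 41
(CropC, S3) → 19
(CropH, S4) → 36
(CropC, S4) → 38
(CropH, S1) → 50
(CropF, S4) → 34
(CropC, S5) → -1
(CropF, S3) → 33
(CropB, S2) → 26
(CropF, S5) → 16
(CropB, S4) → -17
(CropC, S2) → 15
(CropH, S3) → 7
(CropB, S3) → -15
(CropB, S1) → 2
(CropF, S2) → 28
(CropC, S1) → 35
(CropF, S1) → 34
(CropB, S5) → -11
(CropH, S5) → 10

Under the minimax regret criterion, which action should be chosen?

CropF

Column bests: S1=50, S2=41, S3=33, S4=38, S5=16.
CropB regrets: 48, 15, 48, 55, 27 → max 55
CropF regrets: 16, 13, 0, 4, 0 → max 16
CropH regrets: 0, 0, 26, 2, 6 → max 26
CropC regrets: 15, 26, 14, 0, 17 → max 26
Smallest max regret = 16 → CropF.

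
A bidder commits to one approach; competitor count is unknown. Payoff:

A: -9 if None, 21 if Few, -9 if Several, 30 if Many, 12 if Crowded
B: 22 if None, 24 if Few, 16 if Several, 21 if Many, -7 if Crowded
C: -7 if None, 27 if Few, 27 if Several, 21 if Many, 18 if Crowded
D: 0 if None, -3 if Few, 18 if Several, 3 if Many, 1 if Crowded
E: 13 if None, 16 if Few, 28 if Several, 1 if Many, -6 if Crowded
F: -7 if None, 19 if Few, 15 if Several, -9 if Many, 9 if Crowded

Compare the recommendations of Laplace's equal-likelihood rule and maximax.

Row averages: A=9, B=15.2, C=17.2, D=3.8, E=10.4, F=5.4
Highest average = 17.2 → C.
Row maxima: A=30, B=24, C=27, D=18, E=28, F=19
Best best-case = 30 → A.

laplace → C; maximax → A (disagree)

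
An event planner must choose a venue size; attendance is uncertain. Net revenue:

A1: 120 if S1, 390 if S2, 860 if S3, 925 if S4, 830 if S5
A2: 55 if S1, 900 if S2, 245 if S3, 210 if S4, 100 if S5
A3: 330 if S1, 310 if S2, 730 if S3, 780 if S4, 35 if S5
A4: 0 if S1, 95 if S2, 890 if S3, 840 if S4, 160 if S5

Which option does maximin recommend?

A1

Row minima: A1=120, A2=55, A3=35, A4=0
Best worst-case = 120 → A1.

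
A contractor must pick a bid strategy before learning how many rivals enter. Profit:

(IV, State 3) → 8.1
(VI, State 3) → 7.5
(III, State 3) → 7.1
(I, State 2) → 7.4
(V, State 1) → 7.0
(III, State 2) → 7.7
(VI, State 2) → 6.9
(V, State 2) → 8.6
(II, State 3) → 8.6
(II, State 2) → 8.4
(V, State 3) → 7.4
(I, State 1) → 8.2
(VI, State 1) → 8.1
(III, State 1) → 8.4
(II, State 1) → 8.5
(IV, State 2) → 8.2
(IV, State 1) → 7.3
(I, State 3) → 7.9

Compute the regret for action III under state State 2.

0.9

Best payoff under State 2 is 8.6.
Regret = 8.6 − 7.7 = 0.9.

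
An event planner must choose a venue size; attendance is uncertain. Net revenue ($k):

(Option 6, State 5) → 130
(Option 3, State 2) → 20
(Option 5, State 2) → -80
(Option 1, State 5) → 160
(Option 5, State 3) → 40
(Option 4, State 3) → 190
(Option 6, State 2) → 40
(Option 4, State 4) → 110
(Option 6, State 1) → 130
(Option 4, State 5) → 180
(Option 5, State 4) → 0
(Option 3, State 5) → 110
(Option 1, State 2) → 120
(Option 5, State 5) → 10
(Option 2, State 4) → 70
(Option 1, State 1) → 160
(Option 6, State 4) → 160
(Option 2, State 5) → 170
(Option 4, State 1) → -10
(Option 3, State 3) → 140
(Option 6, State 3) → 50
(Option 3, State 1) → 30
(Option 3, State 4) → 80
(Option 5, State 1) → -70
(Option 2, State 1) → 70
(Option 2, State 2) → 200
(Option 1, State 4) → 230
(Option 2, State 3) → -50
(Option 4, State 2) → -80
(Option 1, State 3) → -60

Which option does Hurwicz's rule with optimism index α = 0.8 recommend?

Option 1: 0.8·230 + 0.2·(-60) = 172
Option 2: 0.8·200 + 0.2·(-50) = 150
Option 3: 0.8·140 + 0.2·20 = 116
Option 4: 0.8·190 + 0.2·(-80) = 136
Option 5: 0.8·40 + 0.2·(-80) = 16
Option 6: 0.8·160 + 0.2·40 = 136
Highest Hurwicz score = 172 → Option 1.

Option 1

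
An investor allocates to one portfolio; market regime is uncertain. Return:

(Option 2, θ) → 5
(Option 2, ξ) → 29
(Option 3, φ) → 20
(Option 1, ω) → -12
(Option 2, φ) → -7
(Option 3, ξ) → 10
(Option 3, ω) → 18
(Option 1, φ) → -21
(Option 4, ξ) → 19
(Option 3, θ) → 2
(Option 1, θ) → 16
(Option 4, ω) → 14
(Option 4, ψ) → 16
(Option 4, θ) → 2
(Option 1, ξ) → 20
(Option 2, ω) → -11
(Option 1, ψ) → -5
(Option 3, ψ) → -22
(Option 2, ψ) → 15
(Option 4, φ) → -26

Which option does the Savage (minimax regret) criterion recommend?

Column bests: θ=16, φ=20, ψ=16, ω=18, ξ=29.
Option 1 regrets: 0, 41, 21, 30, 9 → max 41
Option 2 regrets: 11, 27, 1, 29, 0 → max 29
Option 3 regrets: 14, 0, 38, 0, 19 → max 38
Option 4 regrets: 14, 46, 0, 4, 10 → max 46
Smallest max regret = 29 → Option 2.

Option 2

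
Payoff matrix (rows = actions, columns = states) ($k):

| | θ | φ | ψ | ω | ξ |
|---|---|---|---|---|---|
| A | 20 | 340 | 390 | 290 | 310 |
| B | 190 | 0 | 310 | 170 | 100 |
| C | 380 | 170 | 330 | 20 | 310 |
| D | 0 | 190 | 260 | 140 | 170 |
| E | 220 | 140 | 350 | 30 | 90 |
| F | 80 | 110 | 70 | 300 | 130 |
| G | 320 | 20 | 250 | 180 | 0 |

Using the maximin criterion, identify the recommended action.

Row minima: A=20, B=0, C=20, D=0, E=30, F=70, G=0
Best worst-case = 70 → F.

F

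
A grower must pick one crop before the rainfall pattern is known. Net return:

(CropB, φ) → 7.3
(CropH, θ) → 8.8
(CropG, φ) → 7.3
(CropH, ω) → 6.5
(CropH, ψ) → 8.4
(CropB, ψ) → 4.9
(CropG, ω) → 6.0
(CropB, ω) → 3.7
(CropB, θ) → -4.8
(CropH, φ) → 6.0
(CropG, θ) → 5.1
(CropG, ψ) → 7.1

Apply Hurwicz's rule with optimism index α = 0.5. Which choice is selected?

CropH

CropB: 0.5·7.3 + 0.5·(-4.8) = 1.25
CropH: 0.5·8.8 + 0.5·6.0 = 7.4
CropG: 0.5·7.3 + 0.5·5.1 = 6.2
Highest Hurwicz score = 7.4 → CropH.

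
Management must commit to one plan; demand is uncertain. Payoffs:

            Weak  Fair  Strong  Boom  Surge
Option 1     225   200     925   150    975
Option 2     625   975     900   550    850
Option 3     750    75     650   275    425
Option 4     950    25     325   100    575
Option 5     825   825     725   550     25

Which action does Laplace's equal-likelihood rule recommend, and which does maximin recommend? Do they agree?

laplace → Option 2; maximin → Option 2 (agree)

Row averages: Option 1=495, Option 2=780, Option 3=435, Option 4=395, Option 5=590
Highest average = 780 → Option 2.
Row minima: Option 1=150, Option 2=550, Option 3=75, Option 4=25, Option 5=25
Best worst-case = 550 → Option 2.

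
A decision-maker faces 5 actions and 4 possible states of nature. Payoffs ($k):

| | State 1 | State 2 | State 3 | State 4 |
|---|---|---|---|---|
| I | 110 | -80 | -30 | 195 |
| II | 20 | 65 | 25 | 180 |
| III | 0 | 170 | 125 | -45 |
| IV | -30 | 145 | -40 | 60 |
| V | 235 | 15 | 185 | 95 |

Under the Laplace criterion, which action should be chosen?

V

Row averages: I=48.75, II=72.5, III=62.5, IV=33.75, V=132.5
Highest average = 132.5 → V.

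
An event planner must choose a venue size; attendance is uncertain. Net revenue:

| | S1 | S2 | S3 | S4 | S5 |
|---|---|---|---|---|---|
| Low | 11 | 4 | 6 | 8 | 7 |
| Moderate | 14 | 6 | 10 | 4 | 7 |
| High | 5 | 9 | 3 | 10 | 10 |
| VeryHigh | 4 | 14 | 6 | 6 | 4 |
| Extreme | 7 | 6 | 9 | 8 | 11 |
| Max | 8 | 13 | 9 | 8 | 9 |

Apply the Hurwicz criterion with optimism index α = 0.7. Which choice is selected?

Low: 0.7·11 + 0.3·4 = 8.9
Moderate: 0.7·14 + 0.3·4 = 11
High: 0.7·10 + 0.3·3 = 7.9
VeryHigh: 0.7·14 + 0.3·4 = 11
Extreme: 0.7·11 + 0.3·6 = 9.5
Max: 0.7·13 + 0.3·8 = 11.5
Highest Hurwicz score = 11.5 → Max.

Max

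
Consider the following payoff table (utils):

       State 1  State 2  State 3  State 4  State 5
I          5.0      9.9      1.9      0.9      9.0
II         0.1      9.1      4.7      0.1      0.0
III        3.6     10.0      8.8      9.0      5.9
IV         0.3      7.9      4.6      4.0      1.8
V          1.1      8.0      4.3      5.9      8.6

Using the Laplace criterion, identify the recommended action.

Row averages: I=5.34, II=2.8, III=7.46, IV=3.72, V=5.58
Highest average = 7.46 → III.

III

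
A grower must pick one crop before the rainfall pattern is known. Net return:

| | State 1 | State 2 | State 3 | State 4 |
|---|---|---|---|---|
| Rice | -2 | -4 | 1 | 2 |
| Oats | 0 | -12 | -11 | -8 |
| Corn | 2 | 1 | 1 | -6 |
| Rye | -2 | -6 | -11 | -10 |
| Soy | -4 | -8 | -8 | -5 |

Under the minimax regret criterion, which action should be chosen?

Column bests: State 1=2, State 2=1, State 3=1, State 4=2.
Rice regrets: 4, 5, 0, 0 → max 5
Oats regrets: 2, 13, 12, 10 → max 13
Corn regrets: 0, 0, 0, 8 → max 8
Rye regrets: 4, 7, 12, 12 → max 12
Soy regrets: 6, 9, 9, 7 → max 9
Smallest max regret = 5 → Rice.

Rice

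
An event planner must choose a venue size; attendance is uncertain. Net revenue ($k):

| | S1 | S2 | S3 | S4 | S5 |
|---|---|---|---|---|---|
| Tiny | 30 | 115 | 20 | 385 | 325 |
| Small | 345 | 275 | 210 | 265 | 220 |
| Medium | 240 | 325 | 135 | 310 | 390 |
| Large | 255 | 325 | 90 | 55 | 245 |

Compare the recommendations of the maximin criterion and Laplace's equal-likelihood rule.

maximin → Small; laplace → Medium (disagree)

Row minima: Tiny=20, Small=210, Medium=135, Large=55
Best worst-case = 210 → Small.
Row averages: Tiny=175, Small=263, Medium=280, Large=194
Highest average = 280 → Medium.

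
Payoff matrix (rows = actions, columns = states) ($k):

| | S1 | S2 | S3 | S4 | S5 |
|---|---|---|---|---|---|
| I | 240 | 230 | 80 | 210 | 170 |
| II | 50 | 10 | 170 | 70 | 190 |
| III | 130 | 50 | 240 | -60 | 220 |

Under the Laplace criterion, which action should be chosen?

Row averages: I=186, II=98, III=116
Highest average = 186 → I.

I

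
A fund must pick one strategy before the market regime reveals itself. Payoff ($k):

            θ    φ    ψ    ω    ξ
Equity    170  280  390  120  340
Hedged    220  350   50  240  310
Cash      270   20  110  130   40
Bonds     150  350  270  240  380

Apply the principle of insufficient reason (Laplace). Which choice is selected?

Bonds

Row averages: Equity=260, Hedged=234, Cash=114, Bonds=278
Highest average = 278 → Bonds.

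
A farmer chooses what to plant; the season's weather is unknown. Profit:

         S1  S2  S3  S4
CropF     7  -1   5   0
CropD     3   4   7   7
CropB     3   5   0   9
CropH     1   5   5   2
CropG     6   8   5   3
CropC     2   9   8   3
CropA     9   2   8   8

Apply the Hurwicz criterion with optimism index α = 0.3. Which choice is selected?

CropG

CropF: 0.3·7 + 0.7·(-1) = 1.4
CropD: 0.3·7 + 0.7·3 = 4.2
CropB: 0.3·9 + 0.7·0 = 2.7
CropH: 0.3·5 + 0.7·1 = 2.2
CropG: 0.3·8 + 0.7·3 = 4.5
CropC: 0.3·9 + 0.7·2 = 4.1
CropA: 0.3·9 + 0.7·2 = 4.1
Highest Hurwicz score = 4.5 → CropG.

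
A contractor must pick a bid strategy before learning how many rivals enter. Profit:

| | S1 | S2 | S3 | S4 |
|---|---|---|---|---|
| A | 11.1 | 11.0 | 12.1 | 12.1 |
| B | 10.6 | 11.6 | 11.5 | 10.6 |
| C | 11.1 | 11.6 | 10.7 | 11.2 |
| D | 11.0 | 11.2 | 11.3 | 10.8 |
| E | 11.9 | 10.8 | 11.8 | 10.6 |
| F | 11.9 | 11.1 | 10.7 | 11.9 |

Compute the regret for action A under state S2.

Best payoff under S2 is 11.6.
Regret = 11.6 − 11.0 = 0.6.

0.6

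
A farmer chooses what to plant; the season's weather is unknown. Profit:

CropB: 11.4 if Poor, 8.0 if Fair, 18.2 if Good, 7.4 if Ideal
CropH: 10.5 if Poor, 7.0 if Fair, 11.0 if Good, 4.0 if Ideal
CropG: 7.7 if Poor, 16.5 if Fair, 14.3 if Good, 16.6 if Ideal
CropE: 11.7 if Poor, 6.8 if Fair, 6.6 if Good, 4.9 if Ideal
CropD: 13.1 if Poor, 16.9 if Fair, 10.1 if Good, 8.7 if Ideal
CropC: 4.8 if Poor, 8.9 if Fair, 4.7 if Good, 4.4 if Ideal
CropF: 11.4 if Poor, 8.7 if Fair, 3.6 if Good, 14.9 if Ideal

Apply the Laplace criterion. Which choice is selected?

CropG

Row averages: CropB=11.25, CropH=8.125, CropG=13.775, CropE=7.5, CropD=12.2, CropC=5.7, CropF=9.65
Highest average = 13.775 → CropG.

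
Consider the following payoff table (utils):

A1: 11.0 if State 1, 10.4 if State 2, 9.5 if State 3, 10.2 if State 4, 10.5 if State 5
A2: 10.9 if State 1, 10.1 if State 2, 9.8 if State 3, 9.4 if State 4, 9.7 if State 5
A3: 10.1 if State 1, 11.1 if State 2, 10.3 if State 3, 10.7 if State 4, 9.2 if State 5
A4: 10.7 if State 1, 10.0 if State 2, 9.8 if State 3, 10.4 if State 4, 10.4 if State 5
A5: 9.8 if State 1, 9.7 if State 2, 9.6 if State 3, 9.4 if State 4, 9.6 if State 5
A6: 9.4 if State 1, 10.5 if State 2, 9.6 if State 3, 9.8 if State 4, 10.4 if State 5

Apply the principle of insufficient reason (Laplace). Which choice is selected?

Row averages: A1=10.32, A2=9.98, A3=10.28, A4=10.26, A5=9.62, A6=9.94
Highest average = 10.32 → A1.

A1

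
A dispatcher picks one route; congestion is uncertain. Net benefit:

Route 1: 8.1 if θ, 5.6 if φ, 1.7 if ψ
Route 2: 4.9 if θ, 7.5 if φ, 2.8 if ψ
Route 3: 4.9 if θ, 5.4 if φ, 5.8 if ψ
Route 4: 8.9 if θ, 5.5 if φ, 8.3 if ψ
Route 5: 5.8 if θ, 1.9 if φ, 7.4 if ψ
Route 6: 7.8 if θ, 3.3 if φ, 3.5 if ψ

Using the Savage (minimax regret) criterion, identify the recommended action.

Column bests: θ=8.9, φ=7.5, ψ=8.3.
Route 1 regrets: 0.8, 1.9, 6.6 → max 6.6
Route 2 regrets: 4.0, 0.0, 5.5 → max 5.5
Route 3 regrets: 4.0, 2.1, 2.5 → max 4.0
Route 4 regrets: 0.0, 2.0, 0.0 → max 2.0
Route 5 regrets: 3.1, 5.6, 0.9 → max 5.6
Route 6 regrets: 1.1, 4.2, 4.8 → max 4.8
Smallest max regret = 2.0 → Route 4.

Route 4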